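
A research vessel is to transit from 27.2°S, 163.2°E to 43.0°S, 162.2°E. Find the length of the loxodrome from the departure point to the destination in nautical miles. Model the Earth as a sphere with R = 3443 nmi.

951 nmi

Rhumb course C = atan2(Δλ, Δψ) with Δψ = ln[tan(π/4+φ₂/2)/tan(π/4+φ₁/2)] = -0.3392, Δλ = -0.0175 → C = 182.95°
d = R·|Δφ| / |cos C| = 3443·0.27576 / 0.99868 = 951 nmi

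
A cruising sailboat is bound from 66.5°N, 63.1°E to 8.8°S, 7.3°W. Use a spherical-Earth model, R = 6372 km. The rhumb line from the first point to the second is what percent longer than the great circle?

2.2%

Great circle: σ = 1.5789 rad → d_gc = Rσ = 10060.8 km
Rhumb: Δφ = -1.3142, Δλ = -1.2287, Δψ = -1.7244, q = Δφ/Δψ = 0.7621 → d_rh = R√(Δφ²+q²Δλ²) = 10282.7 km
Excess = (10282.7 − 10060.8) / 10060.8 = 221.9 / 10060.8 = 2.21% ≈ 2.2%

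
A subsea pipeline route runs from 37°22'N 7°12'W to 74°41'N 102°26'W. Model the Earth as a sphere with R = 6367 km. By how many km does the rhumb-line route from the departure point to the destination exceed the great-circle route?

Great circle: cos σ = sin φ₁ sin φ₂ + cos φ₁ cos φ₂ cos Δλ,  σ = 0.9689 rad → d_gc = 6169.0 km
Rhumb line: Δψ = +1.3024, q = Δφ/Δψ = 0.5001, d_rh = R√(Δφ²+q²Δλ²) = 6723.3 km
Excess = 6723.3 − 6169.0 = 554.3 ≈ 554 km

554 km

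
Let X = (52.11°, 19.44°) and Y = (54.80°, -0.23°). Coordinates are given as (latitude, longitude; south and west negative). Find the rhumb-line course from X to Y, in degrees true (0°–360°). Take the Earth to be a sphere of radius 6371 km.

Meridional parts: M(φ₁)=+1.0693, M(φ₂)=+1.1482 → ΔM = +0.0789;  Δλ = -0.3433 rad
tan C = Δλ / ΔM = -4.3523 → C = 282.94°

282.9°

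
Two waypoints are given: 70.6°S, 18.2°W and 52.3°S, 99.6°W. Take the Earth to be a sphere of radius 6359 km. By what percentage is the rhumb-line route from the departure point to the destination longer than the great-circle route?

Great circle: σ = 0.6814 rad → d_gc = Rσ = 4333.2 km
Rhumb: Δφ = +0.3194, Δλ = -1.4207, Δψ = +0.6918, q = Δφ/Δψ = 0.4617 → d_rh = R√(Δφ²+q²Δλ²) = 4639.3 km
Excess = (4639.3 − 4333.2) / 4333.2 = 306.1 / 4333.2 = 7.06% ≈ 7.1%

7.1%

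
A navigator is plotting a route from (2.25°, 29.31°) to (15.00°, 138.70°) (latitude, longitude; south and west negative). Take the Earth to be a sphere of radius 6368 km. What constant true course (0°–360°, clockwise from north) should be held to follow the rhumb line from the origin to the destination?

83.3°

Meridional parts: M(φ₁)=+0.0393, M(φ₂)=+0.2648 → ΔM = +0.2256;  Δλ = +1.9092 rad
tan C = Δλ / ΔM = +8.4643 → C = 83.26°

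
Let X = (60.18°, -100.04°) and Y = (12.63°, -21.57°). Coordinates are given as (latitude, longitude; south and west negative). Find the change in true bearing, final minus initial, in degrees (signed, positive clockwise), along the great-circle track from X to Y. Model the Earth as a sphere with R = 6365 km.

+55.8°

Initial bearing θ₁ = atan2(sin Δλ cos φ₂, cos φ₁ sin φ₂ − sin φ₁ cos φ₂ cos Δλ) = 93.62°
Final bearing θ₂ = (initial bearing from the destination back to the start) + 180° = 149.43°
Δθ = θ₂ − θ₁ = +55.8°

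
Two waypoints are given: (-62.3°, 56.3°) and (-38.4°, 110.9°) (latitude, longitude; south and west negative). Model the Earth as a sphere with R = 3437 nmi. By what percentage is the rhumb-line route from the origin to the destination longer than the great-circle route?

2.4%

Great circle: σ = 0.7060 rad → d_gc = Rσ = 2426.4 nmi
Rhumb: Δφ = +0.4171, Δλ = +0.9529, Δψ = +0.6733, q = Δφ/Δψ = 0.6195 → d_rh = R√(Δφ²+q²Δλ²) = 2484.5 nmi
Excess = (2484.5 − 2426.4) / 2426.4 = 58.1 / 2426.4 = 2.39% ≈ 2.4%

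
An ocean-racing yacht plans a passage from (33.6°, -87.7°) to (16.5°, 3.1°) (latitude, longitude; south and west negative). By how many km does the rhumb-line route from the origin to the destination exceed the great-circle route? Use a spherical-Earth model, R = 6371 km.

220 km

Great circle: cos σ = sin φ₁ sin φ₂ + cos φ₁ cos φ₂ cos Δλ,  σ = 1.4243 rad → d_gc = 9073.904 km
Rhumb line: Δψ = -0.3312, q = Δφ/Δψ = 0.9011, d_rh = R√(Δφ²+q²Δλ²) = 9294.400 km
Excess = 9294.400 − 9073.904 = 220.496 ≈ 220 km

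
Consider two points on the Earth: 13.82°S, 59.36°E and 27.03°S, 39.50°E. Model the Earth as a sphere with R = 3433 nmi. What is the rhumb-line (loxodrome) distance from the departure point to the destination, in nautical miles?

1365 nmi

Δψ = ln[tan(π/4+φ₂/2)/tan(π/4+φ₁/2)] = -0.2467;  Δφ = -0.2306 rad,  Δλ = -0.3466 rad
q = Δφ/Δψ = 0.9345
d = R·√(Δφ² + q²Δλ²) = 3433·0.39759 = 1365 nmi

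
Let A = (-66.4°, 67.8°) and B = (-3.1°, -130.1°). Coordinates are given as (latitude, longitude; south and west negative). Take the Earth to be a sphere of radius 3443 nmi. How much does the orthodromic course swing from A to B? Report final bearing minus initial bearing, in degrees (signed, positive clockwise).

-153.5°

Initial bearing θ₁ = atan2(sin Δλ cos φ₂, cos φ₁ sin φ₂ − sin φ₁ cos φ₂ cos Δλ) = 161.02°
Final bearing θ₂ = (initial bearing from the destination back to the start) + 180° = 7.49°
Δθ = θ₂ − θ₁ = -153.5°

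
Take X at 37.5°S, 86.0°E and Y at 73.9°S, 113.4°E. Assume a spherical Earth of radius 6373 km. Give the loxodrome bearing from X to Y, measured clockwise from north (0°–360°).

159.0°

Δψ = ln[tan(π/4+φ₂/2)/tan(π/4+φ₁/2)] = -1.2490
Δλ = +0.4782 rad (taken the short way round)
course = atan2(Δλ, Δψ) = 159.05°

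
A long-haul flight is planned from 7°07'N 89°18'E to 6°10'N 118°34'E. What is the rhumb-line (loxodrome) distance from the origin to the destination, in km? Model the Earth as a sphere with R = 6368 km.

3233 km

Δψ = ln[tan(π/4+φ₂/2)/tan(π/4+φ₁/2)] = -0.0167;  Δφ = -0.0166 rad,  Δλ = +0.5108 rad
q = Δφ/Δψ = 0.9933
d = R·√(Δφ² + q²Δλ²) = 6368·0.50764 = 3233 km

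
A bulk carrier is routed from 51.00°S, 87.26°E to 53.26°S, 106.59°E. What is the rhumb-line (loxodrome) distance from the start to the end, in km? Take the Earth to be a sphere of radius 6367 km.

Rhumb course C = atan2(Δλ, Δψ) with Δψ = ln[tan(π/4+φ₂/2)/tan(π/4+φ₁/2)] = -0.0643, Δλ = +0.3374 → C = 100.79°
d = R·|Δφ| / |cos C| = 6367·0.03944 / 0.18715 = 1342 km

1342 km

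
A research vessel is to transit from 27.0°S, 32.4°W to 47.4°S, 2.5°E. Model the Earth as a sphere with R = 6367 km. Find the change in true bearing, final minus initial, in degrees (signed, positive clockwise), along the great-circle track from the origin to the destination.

-21.9°

Initial bearing θ₁ = atan2(sin Δλ cos φ₂, cos φ₁ sin φ₂ − sin φ₁ cos φ₂ cos Δλ) = 136.20°
Final bearing θ₂ = (initial bearing from the destination back to the start) + 180° = 114.34°
Δθ = θ₂ − θ₁ = -21.9°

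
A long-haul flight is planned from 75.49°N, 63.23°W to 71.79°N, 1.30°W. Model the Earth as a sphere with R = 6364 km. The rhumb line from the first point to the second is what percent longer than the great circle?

4.7%

Great circle: σ = 0.2962 rad → d_gc = Rσ = 1884.8 km
Rhumb: Δφ = -0.0646, Δλ = +1.0809, Δψ = -0.2302, q = Δφ/Δψ = 0.2805 → d_rh = R√(Δφ²+q²Δλ²) = 1972.7 km
Excess = (1972.7 − 1884.8) / 1884.8 = 87.9 / 1884.8 = 4.66% ≈ 4.7%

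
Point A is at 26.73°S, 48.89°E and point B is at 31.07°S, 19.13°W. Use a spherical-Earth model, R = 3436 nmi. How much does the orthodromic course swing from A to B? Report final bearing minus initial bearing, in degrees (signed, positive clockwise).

Initial bearing θ₁ = atan2(sin Δλ cos φ₂, cos φ₁ sin φ₂ − sin φ₁ cos φ₂ cos Δλ) = 248.26°
Final bearing θ₂ = (initial bearing from the destination back to the start) + 180° = 284.41°
Δθ = θ₂ − θ₁ = +36.1°

+36.1°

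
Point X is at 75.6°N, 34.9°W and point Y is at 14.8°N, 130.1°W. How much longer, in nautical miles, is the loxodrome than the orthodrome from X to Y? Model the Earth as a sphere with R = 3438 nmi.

Great circle: cos σ = sin φ₁ sin φ₂ + cos φ₁ cos φ₂ cos Δλ,  σ = 1.3432 rad → d_gc = 4617.9 nmi
Rhumb line: Δψ = -1.8076, q = Δφ/Δψ = 0.5870, d_rh = R√(Δφ²+q²Δλ²) = 4955.3 nmi
Excess = 4955.3 − 4617.9 = 337.4 ≈ 337 nmi

337 nmi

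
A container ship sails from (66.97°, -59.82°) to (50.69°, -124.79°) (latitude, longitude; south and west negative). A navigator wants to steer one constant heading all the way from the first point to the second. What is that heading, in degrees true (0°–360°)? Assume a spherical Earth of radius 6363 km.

243.7°

Δψ = ln[tan(π/4+φ₂/2)/tan(π/4+φ₁/2)] = -0.5614
Δλ = -1.1339 rad (taken the short way round)
course = atan2(Δλ, Δψ) = 243.66°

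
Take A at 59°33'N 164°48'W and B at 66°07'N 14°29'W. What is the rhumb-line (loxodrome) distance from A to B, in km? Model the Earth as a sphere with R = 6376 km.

7636 km

Δψ = ln[tan(π/4+φ₂/2)/tan(π/4+φ₁/2)] = +0.2522;  Δφ = +0.1146 rad,  Δλ = +2.6235 rad
q = Δφ/Δψ = 0.4544
d = R·√(Δφ² + q²Δλ²) = 6376·1.19769 = 7636 km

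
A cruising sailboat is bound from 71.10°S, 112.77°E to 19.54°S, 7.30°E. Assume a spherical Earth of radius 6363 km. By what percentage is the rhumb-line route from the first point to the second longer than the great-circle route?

9.3%

Great circle: σ = 1.3336 rad → d_gc = Rσ = 8485.5 km
Rhumb: Δφ = +0.8999, Δλ = -1.8408, Δψ = +1.4452, q = Δφ/Δψ = 0.6227 → d_rh = R√(Δφ²+q²Δλ²) = 9272.4 km
Excess = (9272.4 − 8485.5) / 8485.5 = 786.9 / 8485.5 = 9.27% ≈ 9.3%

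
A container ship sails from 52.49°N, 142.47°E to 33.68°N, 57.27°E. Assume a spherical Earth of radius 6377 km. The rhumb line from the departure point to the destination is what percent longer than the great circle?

5.1%

Great circle: σ = 1.0675 rad → d_gc = Rσ = 6807.6 km
Rhumb: Δφ = -0.3283, Δλ = -1.4870, Δψ = -0.4552, q = Δφ/Δψ = 0.7212 → d_rh = R√(Δφ²+q²Δλ²) = 7152.4 km
Excess = (7152.4 − 6807.6) / 6807.6 = 344.8 / 6807.6 = 5.06% ≈ 5.1%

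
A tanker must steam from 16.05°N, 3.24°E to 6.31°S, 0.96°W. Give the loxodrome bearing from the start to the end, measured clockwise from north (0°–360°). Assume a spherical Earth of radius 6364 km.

190.5°

Δψ = ln[tan(π/4+φ₂/2)/tan(π/4+φ₁/2)] = -0.3942
Δλ = -0.0733 rad (taken the short way round)
course = atan2(Δλ, Δψ) = 190.53°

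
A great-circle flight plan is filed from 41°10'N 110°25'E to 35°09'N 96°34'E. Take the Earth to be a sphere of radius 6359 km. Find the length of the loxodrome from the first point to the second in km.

1380 km

Δψ = ln[tan(π/4+φ₂/2)/tan(π/4+φ₁/2)] = -0.1337;  Δφ = -0.1050 rad,  Δλ = -0.2417 rad
q = Δφ/Δψ = 0.7855
d = R·√(Δφ² + q²Δλ²) = 6359·0.21698 = 1380 km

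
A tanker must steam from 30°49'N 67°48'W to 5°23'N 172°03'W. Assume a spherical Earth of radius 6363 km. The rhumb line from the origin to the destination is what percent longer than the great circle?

Great circle: σ = 1.7339 rad → d_gc = Rσ = 11033.0 km
Rhumb: Δφ = -0.4439, Δλ = -1.8195, Δψ = -0.4717, q = Δφ/Δψ = 0.9410 → d_rh = R√(Δφ²+q²Δλ²) = 11254.4 km
Excess = (11254.4 − 11033.0) / 11033.0 = 221.4 / 11033.0 = 2.01% ≈ 2.0%

2.0%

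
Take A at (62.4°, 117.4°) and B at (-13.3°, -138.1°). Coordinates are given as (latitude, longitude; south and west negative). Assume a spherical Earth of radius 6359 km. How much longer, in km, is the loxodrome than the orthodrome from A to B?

Great circle: cos σ = sin φ₁ sin φ₂ + cos φ₁ cos φ₂ cos Δλ,  σ = 1.8931 rad → d_gc = 12038.3 km
Rhumb line: Δψ = -1.6382, q = Δφ/Δψ = 0.8065, d_rh = R√(Δφ²+q²Δλ²) = 12573.0 km
Excess = 12573.0 − 12038.3 = 534.7 ≈ 535 km

535 km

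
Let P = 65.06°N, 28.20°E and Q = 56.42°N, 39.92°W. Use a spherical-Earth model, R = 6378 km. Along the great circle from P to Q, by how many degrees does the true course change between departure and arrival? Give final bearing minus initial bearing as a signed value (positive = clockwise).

-61.2°

At departure: θ₁ = atan2(sin Δλ cos φ₂, cos φ₁ sin φ₂ − sin φ₁ cos φ₂ cos Δλ) = 287.76°
At arrival: θ₂ = atan2(sin Δλ cos φ₁, −cos φ₂ sin φ₁ + sin φ₂ cos φ₁ cos Δλ) = 226.56°
Δθ = θ₂ − θ₁ = -61.2°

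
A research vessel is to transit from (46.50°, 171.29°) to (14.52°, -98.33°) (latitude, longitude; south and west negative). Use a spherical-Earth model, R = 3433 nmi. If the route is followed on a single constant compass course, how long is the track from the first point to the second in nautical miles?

4947 nmi

Rhumb course C = atan2(Δλ, Δψ) with Δψ = ln[tan(π/4+φ₂/2)/tan(π/4+φ₁/2)] = -0.6627, Δλ = +1.5774 → C = 112.79°
d = R·|Δφ| / |cos C| = 3433·0.55816 / 0.38733 = 4947 nmi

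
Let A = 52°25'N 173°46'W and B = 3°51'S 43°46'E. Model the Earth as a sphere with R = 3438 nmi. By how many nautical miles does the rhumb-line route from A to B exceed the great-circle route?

726 nmi

Great circle: cos σ = sin φ₁ sin φ₂ + cos φ₁ cos φ₂ cos Δλ,  σ = 2.1362 rad → d_gc = 7344.4 nmi
Rhumb line: Δψ = -1.1453, q = Δφ/Δψ = 0.8575, d_rh = R√(Δφ²+q²Δλ²) = 8070.4 nmi
Excess = 8070.4 − 7344.4 = 726.0 ≈ 726 nmi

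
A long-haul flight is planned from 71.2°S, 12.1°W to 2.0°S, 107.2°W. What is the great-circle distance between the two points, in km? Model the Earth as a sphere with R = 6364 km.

9968 km

Haversine: a = sin²(Δφ/2)+cos φ₁ cos φ₂ sin²(Δλ/2) = 0.49780;  σ = 2·atan2(√a,√(1−a))
σ = 89.747° → d = Rσ = 6364·1.56639 = 9968 km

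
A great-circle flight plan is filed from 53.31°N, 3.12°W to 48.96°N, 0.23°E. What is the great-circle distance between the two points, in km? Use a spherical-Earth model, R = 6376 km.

cos σ = sin φ₁ sin φ₂ + cos φ₁ cos φ₂ cos Δλ
      = sin(53.31°)sin(48.96°) + cos(53.31°)cos(48.96°)cos(3.35°) = 0.9964
σ = 4.830° → d = Rσ = 6376·0.08430 = 537 km

537 km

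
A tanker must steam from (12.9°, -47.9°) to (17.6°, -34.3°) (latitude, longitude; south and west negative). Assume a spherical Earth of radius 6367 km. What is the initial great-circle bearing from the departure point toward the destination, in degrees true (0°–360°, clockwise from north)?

N = sin Δλ·cos φ₂ = +0.2241;  D = cos φ₁ sin φ₂ − sin φ₁ cos φ₂ cos Δλ = +0.0879
initial course = atan2(N, D) = 68.59°

68.6°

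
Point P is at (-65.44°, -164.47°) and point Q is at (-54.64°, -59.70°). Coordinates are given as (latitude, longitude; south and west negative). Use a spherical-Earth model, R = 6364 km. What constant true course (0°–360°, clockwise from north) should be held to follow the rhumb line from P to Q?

78.2°

Δψ = ln[tan(π/4+φ₂/2)/tan(π/4+φ₁/2)] = +0.3814
Δλ = +1.8286 rad (taken the short way round)
course = atan2(Δλ, Δψ) = 78.22°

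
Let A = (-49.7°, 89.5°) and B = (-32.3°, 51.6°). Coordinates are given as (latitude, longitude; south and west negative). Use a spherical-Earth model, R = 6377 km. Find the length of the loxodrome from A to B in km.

3700 km

Δψ = ln[tan(π/4+φ₂/2)/tan(π/4+φ₁/2)] = +0.4063;  Δφ = +0.3037 rad,  Δλ = -0.6615 rad
q = Δφ/Δψ = 0.7474
d = R·√(Δφ² + q²Δλ²) = 6377·0.58019 = 3700 km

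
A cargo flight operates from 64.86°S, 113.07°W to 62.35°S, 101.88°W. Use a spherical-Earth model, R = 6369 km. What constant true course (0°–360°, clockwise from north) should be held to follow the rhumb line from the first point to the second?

63.2°

Δψ = ln[tan(π/4+φ₂/2)/tan(π/4+φ₁/2)] = +0.0986
Δλ = +0.1953 rad (taken the short way round)
course = atan2(Δλ, Δψ) = 63.21°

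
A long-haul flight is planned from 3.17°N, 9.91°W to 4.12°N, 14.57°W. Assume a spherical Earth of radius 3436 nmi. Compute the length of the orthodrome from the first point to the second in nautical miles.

Haversine: a = sin²(Δφ/2)+cos φ₁ cos φ₂ sin²(Δλ/2) = 0.00171;  σ = 2·atan2(√a,√(1−a))
σ = 4.747° → d = Rσ = 3436·0.08284 = 285 nmi

285 nmi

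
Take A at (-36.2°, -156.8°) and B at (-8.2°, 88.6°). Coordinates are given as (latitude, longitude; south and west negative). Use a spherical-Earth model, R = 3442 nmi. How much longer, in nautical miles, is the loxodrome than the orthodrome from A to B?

Great circle: cos σ = sin φ₁ sin φ₂ + cos φ₁ cos φ₂ cos Δλ,  σ = 1.8217 rad → d_gc = 6270.2 nmi
Rhumb line: Δψ = +0.5350, q = Δφ/Δψ = 0.9135, d_rh = R√(Δφ²+q²Δλ²) = 6509.8 nmi
Excess = 6509.8 − 6270.2 = 239.6 ≈ 240 nmi

240 nmi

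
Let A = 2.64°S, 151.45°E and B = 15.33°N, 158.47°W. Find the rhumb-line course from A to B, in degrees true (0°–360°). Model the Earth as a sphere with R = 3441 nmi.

70.1°

Δψ = ln[tan(π/4+φ₂/2)/tan(π/4+φ₁/2)] = +0.3169
Δλ = +0.8741 rad (taken the short way round)
course = atan2(Δλ, Δψ) = 70.07°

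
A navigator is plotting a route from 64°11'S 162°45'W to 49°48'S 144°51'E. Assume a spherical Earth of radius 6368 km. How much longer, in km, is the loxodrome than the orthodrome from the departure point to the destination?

Great circle: cos σ = sin φ₁ sin φ₂ + cos φ₁ cos φ₂ cos Δλ,  σ = 0.5373 rad → d_gc = 3421.8 km
Rhumb line: Δψ = +0.4680, q = Δφ/Δψ = 0.5364, d_rh = R√(Δφ²+q²Δλ²) = 3509.4 km
Excess = 3509.4 − 3421.8 = 87.6 ≈ 88 km

88 km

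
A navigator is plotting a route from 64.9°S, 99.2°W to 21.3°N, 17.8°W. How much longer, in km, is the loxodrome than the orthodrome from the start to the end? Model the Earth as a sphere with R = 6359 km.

Great circle: cos σ = sin φ₁ sin φ₂ + cos φ₁ cos φ₂ cos Δλ,  σ = 1.8440 rad → d_gc = 11726.2 km
Rhumb line: Δψ = +1.8830, q = Δφ/Δψ = 0.7990, d_rh = R√(Δφ²+q²Δλ²) = 11984.6 km
Excess = 11984.6 − 11726.2 = 258.4 ≈ 258 km

258 km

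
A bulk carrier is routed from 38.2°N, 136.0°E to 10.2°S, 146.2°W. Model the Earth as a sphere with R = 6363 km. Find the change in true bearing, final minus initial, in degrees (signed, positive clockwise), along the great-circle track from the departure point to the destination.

At departure: θ₁ = atan2(sin Δλ cos φ₂, cos φ₁ sin φ₂ − sin φ₁ cos φ₂ cos Δλ) = 105.56°
At arrival: θ₂ = atan2(sin Δλ cos φ₁, −cos φ₂ sin φ₁ + sin φ₂ cos φ₁ cos Δλ) = 129.72°
Δθ = θ₂ − θ₁ = +24.2°

+24.2°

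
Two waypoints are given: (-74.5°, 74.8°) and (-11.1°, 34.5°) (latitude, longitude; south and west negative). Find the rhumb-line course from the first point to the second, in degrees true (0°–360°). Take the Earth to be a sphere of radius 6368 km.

Δψ = ln[tan(π/4+φ₂/2)/tan(π/4+φ₁/2)] = +1.7995
Δλ = -0.7034 rad (taken the short way round)
course = atan2(Δλ, Δψ) = 338.65°

338.7°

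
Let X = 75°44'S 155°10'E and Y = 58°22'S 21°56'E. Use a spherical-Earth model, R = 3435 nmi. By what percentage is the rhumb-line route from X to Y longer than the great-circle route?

23.1%

Great circle: σ = 0.7427 rad → d_gc = Rσ = 2551.2 nmi
Rhumb: Δφ = +0.3031, Δλ = -2.3254, Δψ = +0.8170, q = Δφ/Δψ = 0.3710 → d_rh = R√(Δφ²+q²Δλ²) = 3141.1 nmi
Excess = (3141.1 − 2551.2) / 2551.2 = 589.9 / 2551.2 = 23.12% ≈ 23.1%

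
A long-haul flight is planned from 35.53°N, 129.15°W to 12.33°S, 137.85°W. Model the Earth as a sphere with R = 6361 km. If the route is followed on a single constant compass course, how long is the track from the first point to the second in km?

Rhumb course C = atan2(Δλ, Δψ) with Δψ = ln[tan(π/4+φ₂/2)/tan(π/4+φ₁/2)] = -0.8810, Δλ = -0.1518 → C = 189.78°
d = R·|Δφ| / |cos C| = 6361·0.83531 / 0.98547 = 5392 km

5392 km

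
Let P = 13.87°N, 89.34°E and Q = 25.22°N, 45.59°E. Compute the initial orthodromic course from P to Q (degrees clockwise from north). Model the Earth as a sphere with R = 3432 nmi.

292.3°

θ = atan2( sin Δλ·cos φ₂ ,  cos φ₁ sin φ₂ − sin φ₁ cos φ₂ cos Δλ )
  = atan2(-0.6256, +0.2570) = 292.33°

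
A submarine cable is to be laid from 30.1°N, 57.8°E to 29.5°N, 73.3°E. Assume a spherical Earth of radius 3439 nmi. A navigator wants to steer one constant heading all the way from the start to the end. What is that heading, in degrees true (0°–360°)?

92.6°

Meridional parts: M(φ₁)=+0.5513, M(φ₂)=+0.5393 → ΔM = -0.0121;  Δλ = +0.2705 rad
tan C = Δλ / ΔM = -22.4171 → C = 92.55°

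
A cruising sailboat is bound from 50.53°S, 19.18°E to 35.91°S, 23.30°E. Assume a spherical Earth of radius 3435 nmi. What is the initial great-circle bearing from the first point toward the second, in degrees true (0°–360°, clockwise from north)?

θ = atan2( sin Δλ·cos φ₂ ,  cos φ₁ sin φ₂ − sin φ₁ cos φ₂ cos Δλ )
  = atan2(+0.0582, +0.2508) = 13.06°

13.1°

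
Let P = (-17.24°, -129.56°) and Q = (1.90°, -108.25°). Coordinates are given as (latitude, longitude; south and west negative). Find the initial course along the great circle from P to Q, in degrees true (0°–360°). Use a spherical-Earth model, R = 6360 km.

N = sin Δλ·cos φ₂ = +0.3632;  D = cos φ₁ sin φ₂ − sin φ₁ cos φ₂ cos Δλ = +0.3076
initial course = atan2(N, D) = 49.74°

49.7°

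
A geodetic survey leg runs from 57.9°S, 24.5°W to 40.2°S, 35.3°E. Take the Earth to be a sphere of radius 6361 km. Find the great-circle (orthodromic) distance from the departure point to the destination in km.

4588 km

Haversine: a = sin²(Δφ/2)+cos φ₁ cos φ₂ sin²(Δλ/2) = 0.12453;  σ = 2·atan2(√a,√(1−a))
σ = 41.328° → d = Rσ = 6361·0.72130 = 4588 km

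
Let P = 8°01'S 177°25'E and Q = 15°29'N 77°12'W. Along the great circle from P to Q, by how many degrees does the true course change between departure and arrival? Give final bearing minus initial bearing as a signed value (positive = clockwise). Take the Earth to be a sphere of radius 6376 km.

+10.0°

At departure: θ₁ = atan2(sin Δλ cos φ₂, cos φ₁ sin φ₂ − sin φ₁ cos φ₂ cos Δλ) = 76.17°
At arrival: θ₂ = atan2(sin Δλ cos φ₁, −cos φ₂ sin φ₁ + sin φ₂ cos φ₁ cos Δλ) = 86.15°
Δθ = θ₂ − θ₁ = +10.0°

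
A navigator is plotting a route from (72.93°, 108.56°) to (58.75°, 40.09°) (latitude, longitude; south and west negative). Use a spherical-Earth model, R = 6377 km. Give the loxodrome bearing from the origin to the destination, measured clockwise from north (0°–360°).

242.5°

Meridional parts: M(φ₁)=+1.8966, M(φ₂)=+1.2741 → ΔM = -0.6225;  Δλ = -1.1950 rad
tan C = Δλ / ΔM = +1.9198 → C = 242.48°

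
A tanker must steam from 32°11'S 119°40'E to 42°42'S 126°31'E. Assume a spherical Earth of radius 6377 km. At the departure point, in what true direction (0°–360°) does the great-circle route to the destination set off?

N = sin Δλ·cos φ₂ = +0.0877;  D = cos φ₁ sin φ₂ − sin φ₁ cos φ₂ cos Δλ = -0.1853
initial course = atan2(N, D) = 154.69°

154.7°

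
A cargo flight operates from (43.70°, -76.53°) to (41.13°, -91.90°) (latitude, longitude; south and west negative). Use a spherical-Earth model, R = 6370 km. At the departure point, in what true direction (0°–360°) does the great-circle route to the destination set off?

262.5°

θ = atan2( sin Δλ·cos φ₂ ,  cos φ₁ sin φ₂ − sin φ₁ cos φ₂ cos Δλ )
  = atan2(-0.1996, -0.0262) = 262.52°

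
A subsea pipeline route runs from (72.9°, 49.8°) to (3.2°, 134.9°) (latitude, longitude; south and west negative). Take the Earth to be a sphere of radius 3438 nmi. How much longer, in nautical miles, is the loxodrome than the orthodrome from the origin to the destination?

246 nmi

Great circle: cos σ = sin φ₁ sin φ₂ + cos φ₁ cos φ₂ cos Δλ,  σ = 1.4923 rad → d_gc = 5130.5 nmi
Rhumb line: Δψ = -1.8390, q = Δφ/Δψ = 0.6615, d_rh = R√(Δφ²+q²Δλ²) = 5376.1 nmi
Excess = 5376.1 − 5130.5 = 245.6 ≈ 246 nmi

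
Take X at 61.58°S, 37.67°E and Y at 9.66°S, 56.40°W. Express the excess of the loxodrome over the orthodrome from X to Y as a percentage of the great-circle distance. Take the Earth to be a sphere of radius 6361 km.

Great circle: σ = 1.4563 rad → d_gc = Rσ = 9263.3 km
Rhumb: Δφ = +0.9062, Δλ = -1.6418, Δψ = +1.2041, q = Δφ/Δψ = 0.7526 → d_rh = R√(Δφ²+q²Δλ²) = 9746.9 km
Excess = (9746.9 − 9263.3) / 9263.3 = 483.6 / 9263.3 = 5.22% ≈ 5.2%

5.2%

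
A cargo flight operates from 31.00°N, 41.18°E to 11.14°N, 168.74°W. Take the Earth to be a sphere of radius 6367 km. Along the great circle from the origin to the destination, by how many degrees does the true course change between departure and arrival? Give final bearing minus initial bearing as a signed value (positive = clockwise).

+107.6°

Initial bearing θ₁ = atan2(sin Δλ cos φ₂, cos φ₁ sin φ₂ − sin φ₁ cos φ₂ cos Δλ) = 39.03°
Final bearing θ₂ = (initial bearing from the destination back to the start) + 180° = 146.62°
Δθ = θ₂ − θ₁ = +107.6°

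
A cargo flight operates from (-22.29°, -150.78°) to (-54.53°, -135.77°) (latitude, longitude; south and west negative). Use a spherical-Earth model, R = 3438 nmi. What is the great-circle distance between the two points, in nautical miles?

2050 nmi

cos σ = sin φ₁ sin φ₂ + cos φ₁ cos φ₂ cos Δλ
      = sin(-22.29°)sin(-54.53°) + cos(-22.29°)cos(-54.53°)cos(15.01°) = 0.8275
σ = 34.157° → d = Rσ = 3438·0.59615 = 2050 nmi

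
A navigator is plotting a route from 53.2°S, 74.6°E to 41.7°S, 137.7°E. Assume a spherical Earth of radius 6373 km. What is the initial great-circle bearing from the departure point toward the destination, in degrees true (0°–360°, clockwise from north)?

N = sin Δλ·cos φ₂ = +0.6659;  D = cos φ₁ sin φ₂ − sin φ₁ cos φ₂ cos Δλ = -0.1280
initial course = atan2(N, D) = 100.88°

100.9°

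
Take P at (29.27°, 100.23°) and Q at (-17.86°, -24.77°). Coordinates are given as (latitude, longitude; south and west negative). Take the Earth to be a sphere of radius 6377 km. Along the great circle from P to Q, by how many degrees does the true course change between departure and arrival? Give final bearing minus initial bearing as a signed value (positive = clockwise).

At departure: θ₁ = atan2(sin Δλ cos φ₂, cos φ₁ sin φ₂ − sin φ₁ cos φ₂ cos Δλ) = 269.95°
At arrival: θ₂ = atan2(sin Δλ cos φ₁, −cos φ₂ sin φ₁ + sin φ₂ cos φ₁ cos Δλ) = 246.42°
Δθ = θ₂ − θ₁ = -23.5°

-23.5°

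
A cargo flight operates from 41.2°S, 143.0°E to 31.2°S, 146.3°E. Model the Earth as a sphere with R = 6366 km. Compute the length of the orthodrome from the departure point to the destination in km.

1150 km

cos σ = sin φ₁ sin φ₂ + cos φ₁ cos φ₂ cos Δλ
      = sin(-41.20°)sin(-31.20°) + cos(-41.20°)cos(-31.20°)cos(3.30°) = 0.9837
σ = 10.346° → d = Rσ = 6366·0.18058 = 1150 km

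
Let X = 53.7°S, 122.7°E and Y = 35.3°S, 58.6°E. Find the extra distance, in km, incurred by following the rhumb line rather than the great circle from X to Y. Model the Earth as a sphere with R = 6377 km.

148 km

Great circle: cos σ = sin φ₁ sin φ₂ + cos φ₁ cos φ₂ cos Δλ,  σ = 0.8274 rad → d_gc = 5276.62 km
Rhumb line: Δψ = +0.4561, q = Δφ/Δψ = 0.7042, d_rh = R√(Δφ²+q²Δλ²) = 5425.09 km
Excess = 5425.09 − 5276.62 = 148.47 ≈ 148 km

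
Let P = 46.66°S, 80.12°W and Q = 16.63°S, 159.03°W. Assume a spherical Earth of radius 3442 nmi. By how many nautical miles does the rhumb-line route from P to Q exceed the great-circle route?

Great circle: cos σ = sin φ₁ sin φ₂ + cos φ₁ cos φ₂ cos Δλ,  σ = 1.2296 rad → d_gc = 4232.2 nmi
Rhumb line: Δψ = +0.6285, q = Δφ/Δψ = 0.8339, d_rh = R√(Δφ²+q²Δλ²) = 4345.1 nmi
Excess = 4345.1 − 4232.2 = 112.9 ≈ 113 nmi

113 nmi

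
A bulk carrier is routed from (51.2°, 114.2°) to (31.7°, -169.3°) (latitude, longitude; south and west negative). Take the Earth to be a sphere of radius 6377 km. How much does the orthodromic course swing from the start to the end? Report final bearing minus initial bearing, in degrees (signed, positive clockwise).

+55.8°

Initial bearing θ₁ = atan2(sin Δλ cos φ₂, cos φ₁ sin φ₂ − sin φ₁ cos φ₂ cos Δλ) = 78.09°
Final bearing θ₂ = (initial bearing from the destination back to the start) + 180° = 133.89°
Δθ = θ₂ − θ₁ = +55.8°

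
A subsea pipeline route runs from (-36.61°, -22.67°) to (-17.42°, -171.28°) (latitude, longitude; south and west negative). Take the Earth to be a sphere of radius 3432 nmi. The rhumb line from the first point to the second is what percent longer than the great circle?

12.2%

Great circle: σ = 2.0661 rad → d_gc = Rσ = 7090.7 nmi
Rhumb: Δφ = +0.3349, Δλ = -2.5937, Δψ = +0.3787, q = Δφ/Δψ = 0.8845 → d_rh = R√(Δφ²+q²Δλ²) = 7957.2 nmi
Excess = (7957.2 − 7090.7) / 7090.7 = 866.5 / 7090.7 = 12.22% ≈ 12.2%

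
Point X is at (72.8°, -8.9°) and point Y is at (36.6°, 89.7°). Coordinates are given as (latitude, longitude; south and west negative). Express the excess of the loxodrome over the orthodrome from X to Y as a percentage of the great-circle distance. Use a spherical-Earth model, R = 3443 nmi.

9.5%

Great circle: σ = 1.0074 rad → d_gc = Rσ = 3468.5 nmi
Rhumb: Δφ = -0.6318, Δλ = +1.7209, Δψ = -1.2016, q = Δφ/Δψ = 0.5258 → d_rh = R√(Δφ²+q²Δλ²) = 3799.6 nmi
Excess = (3799.6 − 3468.5) / 3468.5 = 331.1 / 3468.5 = 9.546% ≈ 9.5%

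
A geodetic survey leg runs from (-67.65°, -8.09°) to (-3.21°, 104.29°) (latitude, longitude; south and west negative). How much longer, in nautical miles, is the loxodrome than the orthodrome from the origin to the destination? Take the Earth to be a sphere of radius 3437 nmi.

Great circle: cos σ = sin φ₁ sin φ₂ + cos φ₁ cos φ₂ cos Δλ,  σ = 1.6637 rad → d_gc = 5718.1 nmi
Rhumb line: Δψ = +1.5657, q = Δφ/Δψ = 0.7183, d_rh = R√(Δφ²+q²Δλ²) = 6196.2 nmi
Excess = 6196.2 − 5718.1 = 478.1 ≈ 478 nmi

478 nmi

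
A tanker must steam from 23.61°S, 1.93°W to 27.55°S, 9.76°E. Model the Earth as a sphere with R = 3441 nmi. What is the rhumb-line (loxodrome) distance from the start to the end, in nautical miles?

Rhumb course C = atan2(Δλ, Δψ) with Δψ = ln[tan(π/4+φ₂/2)/tan(π/4+φ₁/2)] = -0.0763, Δλ = +0.2040 → C = 110.49°
d = R·|Δφ| / |cos C| = 3441·0.06877 / 0.35012 = 676 nmi

676 nmi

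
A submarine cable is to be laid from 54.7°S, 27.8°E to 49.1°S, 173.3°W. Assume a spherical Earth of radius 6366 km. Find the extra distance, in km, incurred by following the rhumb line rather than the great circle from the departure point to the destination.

2594 km

Great circle: cos σ = sin φ₁ sin φ₂ + cos φ₁ cos φ₂ cos Δλ,  σ = 1.3037 rad → d_gc = 8299.56 km
Rhumb line: Δψ = +0.1587, q = Δφ/Δψ = 0.6160, d_rh = R√(Δφ²+q²Δλ²) = 10893.09 km
Excess = 10893.09 − 8299.56 = 2593.53 ≈ 2594 km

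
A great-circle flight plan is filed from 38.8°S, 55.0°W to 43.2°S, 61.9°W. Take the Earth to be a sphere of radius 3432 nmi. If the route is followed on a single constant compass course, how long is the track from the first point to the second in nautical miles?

408 nmi

Rhumb course C = atan2(Δλ, Δψ) with Δψ = ln[tan(π/4+φ₂/2)/tan(π/4+φ₁/2)] = -0.1018, Δλ = -0.1204 → C = 229.79°
d = R·|Δφ| / |cos C| = 3432·0.07679 / 0.64563 = 408 nmi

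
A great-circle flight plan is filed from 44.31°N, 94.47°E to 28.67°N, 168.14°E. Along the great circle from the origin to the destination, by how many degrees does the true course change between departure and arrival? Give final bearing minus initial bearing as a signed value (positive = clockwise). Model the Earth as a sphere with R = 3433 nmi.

+48.4°

Initial bearing θ₁ = atan2(sin Δλ cos φ₂, cos φ₁ sin φ₂ − sin φ₁ cos φ₂ cos Δλ) = 78.52°
Final bearing θ₂ = (initial bearing from the destination back to the start) + 180° = 126.94°
Δθ = θ₂ − θ₁ = +48.4°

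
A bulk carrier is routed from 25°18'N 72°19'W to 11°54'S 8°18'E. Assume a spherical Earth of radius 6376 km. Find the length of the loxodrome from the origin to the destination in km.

Rhumb course C = atan2(Δλ, Δψ) with Δψ = ln[tan(π/4+φ₂/2)/tan(π/4+φ₁/2)] = -0.6659, Δλ = +1.4070 → C = 115.33°
d = R·|Δφ| / |cos C| = 6376·0.64926 / 0.42776 = 9678 km

9678 km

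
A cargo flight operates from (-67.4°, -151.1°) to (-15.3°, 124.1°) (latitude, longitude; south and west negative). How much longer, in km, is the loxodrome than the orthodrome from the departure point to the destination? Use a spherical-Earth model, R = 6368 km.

Great circle: cos σ = sin φ₁ sin φ₂ + cos φ₁ cos φ₂ cos Δλ,  σ = 1.2899 rad → d_gc = 8214.2 km
Rhumb line: Δψ = +1.3401, q = Δφ/Δψ = 0.6786, d_rh = R√(Δφ²+q²Δλ²) = 8627.3 km
Excess = 8627.3 − 8214.2 = 413.1 ≈ 413 km

413 km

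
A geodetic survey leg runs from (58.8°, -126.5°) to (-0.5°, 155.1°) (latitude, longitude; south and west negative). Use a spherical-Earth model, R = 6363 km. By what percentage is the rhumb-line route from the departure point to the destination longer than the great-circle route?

2.6%

Great circle: σ = 1.4739 rad → d_gc = Rσ = 9378.7 km
Rhumb: Δφ = -1.0350, Δλ = -1.3683, Δψ = -1.2845, q = Δφ/Δψ = 0.8057 → d_rh = R√(Δφ²+q²Δλ²) = 9622.0 km
Excess = (9622.0 − 9378.7) / 9378.7 = 243.3 / 9378.7 = 2.59% ≈ 2.6%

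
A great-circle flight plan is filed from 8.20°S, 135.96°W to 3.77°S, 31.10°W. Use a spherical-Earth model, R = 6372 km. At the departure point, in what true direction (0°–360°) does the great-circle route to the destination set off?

N = sin Δλ·cos φ₂ = +0.9645;  D = cos φ₁ sin φ₂ − sin φ₁ cos φ₂ cos Δλ = -0.1016
initial course = atan2(N, D) = 96.01°

96.0°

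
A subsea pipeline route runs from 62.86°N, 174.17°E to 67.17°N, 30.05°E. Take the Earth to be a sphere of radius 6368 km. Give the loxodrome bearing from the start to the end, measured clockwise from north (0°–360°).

274.1°

Δψ = ln[tan(π/4+φ₂/2)/tan(π/4+φ₁/2)] = +0.1785
Δλ = -2.5154 rad (taken the short way round)
course = atan2(Δλ, Δψ) = 274.06°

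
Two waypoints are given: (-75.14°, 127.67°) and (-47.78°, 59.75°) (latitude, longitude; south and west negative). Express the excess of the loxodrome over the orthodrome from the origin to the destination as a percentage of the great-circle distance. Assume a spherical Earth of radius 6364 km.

Great circle: σ = 0.6752 rad → d_gc = Rσ = 4297.0 km
Rhumb: Δφ = +0.4775, Δλ = -1.1854, Δψ = +1.0853, q = Δφ/Δψ = 0.4400 → d_rh = R√(Δφ²+q²Δλ²) = 4500.3 km
Excess = (4500.3 − 4297.0) / 4297.0 = 203.3 / 4297.0 = 4.73% ≈ 4.7%

4.7%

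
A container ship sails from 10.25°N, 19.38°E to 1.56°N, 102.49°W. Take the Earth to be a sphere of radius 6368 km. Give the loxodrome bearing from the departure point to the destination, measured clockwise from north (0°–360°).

265.9°

Meridional parts: M(φ₁)=+0.1799, M(φ₂)=+0.0272 → ΔM = -0.1526;  Δλ = -2.1270 rad
tan C = Δλ / ΔM = +13.9361 → C = 265.90°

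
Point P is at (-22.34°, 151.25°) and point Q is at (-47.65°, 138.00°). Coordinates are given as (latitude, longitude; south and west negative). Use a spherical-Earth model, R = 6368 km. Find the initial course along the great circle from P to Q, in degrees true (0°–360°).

199.6°

θ = atan2( sin Δλ·cos φ₂ ,  cos φ₁ sin φ₂ − sin φ₁ cos φ₂ cos Δλ )
  = atan2(-0.1544, -0.4343) = 199.57°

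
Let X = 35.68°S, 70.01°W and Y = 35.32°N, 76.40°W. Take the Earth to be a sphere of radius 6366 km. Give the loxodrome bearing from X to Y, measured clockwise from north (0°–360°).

355.2°

Meridional parts: M(φ₁)=-0.6674, M(φ₂)=+0.6597 → ΔM = +1.3271;  Δλ = -0.1115 rad
tan C = Δλ / ΔM = -0.0840 → C = 355.20°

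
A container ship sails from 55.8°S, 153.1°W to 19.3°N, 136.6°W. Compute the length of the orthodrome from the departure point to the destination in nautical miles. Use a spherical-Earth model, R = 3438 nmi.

Haversine: a = sin²(Δφ/2)+cos φ₁ cos φ₂ sin²(Δλ/2) = 0.38236;  σ = 2·atan2(√a,√(1−a))
σ = 76.391° → d = Rσ = 3438·1.33328 = 4584 nmi

4584 nmi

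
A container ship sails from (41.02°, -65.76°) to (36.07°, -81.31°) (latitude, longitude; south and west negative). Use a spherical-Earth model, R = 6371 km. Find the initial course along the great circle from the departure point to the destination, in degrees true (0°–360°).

θ = atan2( sin Δλ·cos φ₂ ,  cos φ₁ sin φ₂ − sin φ₁ cos φ₂ cos Δλ )
  = atan2(-0.2167, -0.0669) = 252.85°

252.9°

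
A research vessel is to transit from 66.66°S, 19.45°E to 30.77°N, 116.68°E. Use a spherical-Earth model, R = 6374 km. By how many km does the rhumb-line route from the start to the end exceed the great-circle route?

385 km

Great circle: cos σ = sin φ₁ sin φ₂ + cos φ₁ cos φ₂ cos Δλ,  σ = 2.1090 rad → d_gc = 13442.6 km
Rhumb line: Δψ = +2.1421, q = Δφ/Δψ = 0.7938, d_rh = R√(Δφ²+q²Δλ²) = 13827.8 km
Excess = 13827.8 − 13442.6 = 385.2 ≈ 385 km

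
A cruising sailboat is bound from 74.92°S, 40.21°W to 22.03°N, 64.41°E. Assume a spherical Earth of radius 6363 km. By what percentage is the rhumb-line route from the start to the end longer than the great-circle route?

5.6%

Great circle: σ = 2.0076 rad → d_gc = Rσ = 12774.4 km
Rhumb: Δφ = +1.6921, Δλ = +1.8260, Δψ = +2.4165, q = Δφ/Δψ = 0.7002 → d_rh = R√(Δφ²+q²Δλ²) = 13494.8 km
Excess = (13494.8 − 12774.4) / 12774.4 = 720.4 / 12774.4 = 5.64% ≈ 5.6%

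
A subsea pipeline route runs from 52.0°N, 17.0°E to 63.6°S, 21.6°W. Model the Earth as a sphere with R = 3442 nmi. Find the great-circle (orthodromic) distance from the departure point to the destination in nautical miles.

cos σ = sin φ₁ sin φ₂ + cos φ₁ cos φ₂ cos Δλ
      = sin(52.00°)sin(-63.60°) + cos(52.00°)cos(-63.60°)cos(-38.60°) = -0.4919
σ = 119.465° → d = Rσ = 3442·2.08506 = 7177 nmi

7177 nmi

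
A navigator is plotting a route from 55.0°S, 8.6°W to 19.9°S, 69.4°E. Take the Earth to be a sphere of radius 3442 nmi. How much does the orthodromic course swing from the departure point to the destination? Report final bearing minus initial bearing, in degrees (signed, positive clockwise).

-54.6°

At departure: θ₁ = atan2(sin Δλ cos φ₂, cos φ₁ sin φ₂ − sin φ₁ cos φ₂ cos Δλ) = 92.19°
At arrival: θ₂ = atan2(sin Δλ cos φ₁, −cos φ₂ sin φ₁ + sin φ₂ cos φ₁ cos Δλ) = 37.56°
Δθ = θ₂ − θ₁ = -54.6°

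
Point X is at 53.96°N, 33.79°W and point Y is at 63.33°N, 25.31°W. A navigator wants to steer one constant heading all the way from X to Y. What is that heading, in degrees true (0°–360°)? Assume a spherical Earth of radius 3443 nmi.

25.1°

Meridional parts: M(φ₁)=+1.1230, M(φ₂)=+1.4395 → ΔM = +0.3166;  Δλ = +0.1480 rad
tan C = Δλ / ΔM = +0.4675 → C = 25.06°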